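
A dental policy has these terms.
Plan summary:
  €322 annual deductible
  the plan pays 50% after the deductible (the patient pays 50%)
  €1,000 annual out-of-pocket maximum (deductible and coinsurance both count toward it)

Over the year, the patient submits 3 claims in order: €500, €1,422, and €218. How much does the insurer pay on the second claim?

€833

Claim 1 — €500: deductible takes €322, €178 remains; 50% of €178 = €89. Patient owes €411 (running OOP €411). Insurer: €500 − €411 = €89.
Claim 2 — €1,422: 50% coinsurance on €1,422 = €711. OOP would hit €1,122 > €1,000, so the cap limits the patient to €1,000 − €411 = €589. Insurer: €1,422 − €589 = €833.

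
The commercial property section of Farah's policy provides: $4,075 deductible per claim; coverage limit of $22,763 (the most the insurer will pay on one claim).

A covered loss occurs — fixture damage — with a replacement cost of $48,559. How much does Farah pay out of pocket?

$25,796

After the deductible, $48,559 − $4,075 = $44,484 remains.
$44,484 exceeds the $22,763 limit, so the insurer pays the limit: $22,763.
Out of pocket: $48,559 − $22,763 = $25,796.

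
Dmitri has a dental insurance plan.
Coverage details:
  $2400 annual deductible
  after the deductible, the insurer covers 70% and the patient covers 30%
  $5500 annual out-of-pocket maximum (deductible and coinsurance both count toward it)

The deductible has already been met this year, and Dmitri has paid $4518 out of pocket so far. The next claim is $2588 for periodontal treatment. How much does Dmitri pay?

$776.40

The deductible is already satisfied, so the full bill goes to coinsurance.
30% of $2588 = $776.40 falls to the patient.
Total out-of-pocket so far would be $4518 + $776.40 = $5294.40, below the $5500 cap — no reduction.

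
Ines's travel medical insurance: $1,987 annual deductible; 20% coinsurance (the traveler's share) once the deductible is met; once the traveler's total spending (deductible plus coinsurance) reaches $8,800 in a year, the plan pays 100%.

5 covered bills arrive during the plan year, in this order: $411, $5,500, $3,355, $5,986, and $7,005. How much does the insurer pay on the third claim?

Claim 1 — $411: all of it applies to the deductible. Traveler owes $411 (running OOP $411). Insurer: $411 − $411 = $0.
Claim 2 — $5,500: $1,576 to deductible, leaving $3,924; 20% of $3,924 = $784.80. Traveler pays $2,360.80; OOP now $2,771.80. Insurer: $5,500 − $2,360.80 = $3,139.20.
Claim 3 — $3,355: 20% coinsurance on $3,355 = $671. Cost to traveler: $671. OOP to date $3,442.80. Insurer: $3,355 − $671 = $2,684.

$2,684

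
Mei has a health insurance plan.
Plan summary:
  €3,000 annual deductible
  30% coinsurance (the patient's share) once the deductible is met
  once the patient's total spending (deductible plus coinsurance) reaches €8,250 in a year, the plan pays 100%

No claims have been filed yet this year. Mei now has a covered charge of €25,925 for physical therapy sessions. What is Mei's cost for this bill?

€8,250

The full €3,000 deductible is still open; €3,000 of this bill applies to it.
After the €3,000 deductible portion, €25,925 − €3,000 = €22,925 is subject to coinsurance.
Patient's 30% share of €22,925 is €6,877.50.
That puts the patient's cost at €3,000 + €6,877.50 = €9,877.50 before any cap.
Year-to-date out-of-pocket would reach €0 + €9,877.50 = €9,877.50, above the €8,250 maximum, so the patient pays only €8,250 − €0 = €8,250.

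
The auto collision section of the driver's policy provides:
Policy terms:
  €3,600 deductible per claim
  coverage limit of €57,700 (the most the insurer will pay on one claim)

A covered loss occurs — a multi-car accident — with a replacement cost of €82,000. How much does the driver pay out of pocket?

€24,300

Less the €3,600 deductible: €82,000 − €3,600 = €78,400.
€78,400 exceeds the €57,700 limit, so the insurer pays the limit: €57,700.
Driver's share is the uncovered remainder: €82,000 − €57,700 = €24,300.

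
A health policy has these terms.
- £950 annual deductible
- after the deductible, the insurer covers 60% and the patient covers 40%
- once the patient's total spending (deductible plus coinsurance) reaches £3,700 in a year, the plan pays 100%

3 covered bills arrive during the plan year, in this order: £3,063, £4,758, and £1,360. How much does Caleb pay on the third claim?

£1.60

Bill 1, £3,063: £950 to deductible, leaving £2,113; 40% of £2,113 = £845.20. Patient pays £1,795.20; OOP now £1,795.20.
Bill 2, £4,758: deductible already satisfied, so patient's share is 40% × £4,758 = £1,903.20. Patient owes £1,903.20 (running OOP £3,698.40).
Bill 3, £1,360: deductible already satisfied, so patient's share is 40% × £1,360 = £544. OOP would hit £4,242.40 > £3,700, so the cap limits the patient to £3,700 − £3,698.40 = £1.60.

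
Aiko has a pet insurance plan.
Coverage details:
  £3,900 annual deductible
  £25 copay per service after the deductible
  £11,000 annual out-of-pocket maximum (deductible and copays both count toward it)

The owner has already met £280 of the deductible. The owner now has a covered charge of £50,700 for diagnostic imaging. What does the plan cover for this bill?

£47,055

Deductible still to meet: £3,900 − £280 = £3,620.
That leaves £50,700 − £3,620 = £47,080 for the copay.
Copay on this service: £25.
So the owner owes £3,620 + £25 = £3,645 before any cap.
Cumulative spending £280 + £3,645 = £3,925 stays under the £11,000 maximum.
The insurer covers the remainder: £50,700 − £3,645 = £47,055.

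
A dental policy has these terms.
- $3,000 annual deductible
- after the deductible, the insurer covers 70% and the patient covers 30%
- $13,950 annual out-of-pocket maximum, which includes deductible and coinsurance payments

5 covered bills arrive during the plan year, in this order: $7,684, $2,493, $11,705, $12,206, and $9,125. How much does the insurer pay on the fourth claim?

$8,544.20

Claim 1 — $7,684: deductible takes $3,000, $4,684 remains; patient's 30% is $1,405.20. Patient owes $4,405.20 (running OOP $4,405.20). Plan pays $7,684 − $4,405.20 = $3,278.80.
Claim 2 — $2,493: deductible already satisfied, so patient's share is 30% × $2,493 = $747.90. Patient owes $747.90 (running OOP $5,153.10). Insurer: $2,493 − $747.90 = $1,745.10.
Claim 3 — $11,705: 30% coinsurance on $11,705 = $3,511.50. Patient owes $3,511.50 (running OOP $8,664.60). Insurer: $11,705 − $3,511.50 = $8,193.50.
Claim 4 — $12,206: deductible met; 30% of $12,206 = $3,661.80. Patient owes $3,661.80 (running OOP $12,326.40). Insurer: $12,206 − $3,661.80 = $8,544.20.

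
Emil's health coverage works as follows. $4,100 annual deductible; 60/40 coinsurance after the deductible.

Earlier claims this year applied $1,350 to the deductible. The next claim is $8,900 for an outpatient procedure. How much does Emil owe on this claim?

Deductible still to meet: $4,100 − $1,350 = $2,750.
That leaves $8,900 − $2,750 = $6,150 for coinsurance.
Patient's 40% share of $6,150 is $2,460.
So the patient owes $2,750 + $2,460 = $5,210.

$5,210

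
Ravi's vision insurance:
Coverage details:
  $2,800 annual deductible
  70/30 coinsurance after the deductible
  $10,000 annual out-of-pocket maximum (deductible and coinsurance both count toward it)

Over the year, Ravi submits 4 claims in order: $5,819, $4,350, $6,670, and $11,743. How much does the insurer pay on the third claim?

#1 ($5,819): deductible takes $2,800, $3,019 remains; coinsurance $3,019 × 30% = $905.70. Cost to member: $3,705.70. OOP to date $3,705.70. Plan pays $5,819 − $3,705.70 = $2,113.30.
#2 ($4,350): 30% coinsurance on $4,350 = $1,305. Member owes $1,305 (running OOP $5,010.70). Insurer: $4,350 − $1,305 = $3,045.
#3 ($6,670): deductible met; 30% of $6,670 = $2,001. Member owes $2,001 (running OOP $7,011.70). Insurer: $6,670 − $2,001 = $4,669.

$4,669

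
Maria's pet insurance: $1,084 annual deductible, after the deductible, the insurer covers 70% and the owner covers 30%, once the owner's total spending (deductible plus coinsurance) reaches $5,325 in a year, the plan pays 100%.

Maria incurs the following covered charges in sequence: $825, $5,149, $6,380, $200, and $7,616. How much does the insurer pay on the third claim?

$4,466

Bill 1, $825: all of it applies to the deductible. Owner pays $825; OOP now $825. Plan pays $825 − $825 = $0.
Bill 2, $5,149: $259 to deductible, leaving $4,890; coinsurance $4,890 × 30% = $1,467. Cost to owner: $1,726. OOP to date $2,551. Insurer: $5,149 − $1,726 = $3,423.
Bill 3, $6,380: 30% coinsurance on $6,380 = $1,914. Owner owes $1,914 (running OOP $4,465). Plan pays $6,380 − $1,914 = $4,466.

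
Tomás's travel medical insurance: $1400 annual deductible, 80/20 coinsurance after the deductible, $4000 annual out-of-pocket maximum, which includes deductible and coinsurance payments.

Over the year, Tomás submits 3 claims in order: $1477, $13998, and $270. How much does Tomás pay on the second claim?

#1 ($1477): $1400 to deductible, leaving $77; traveler's 20% is $15.40. Traveler owes $1415.40 (running OOP $1415.40).
#2 ($13998): deductible met; 20% of $13998 = $2799.60. That would push OOP to $4215, over the $4000 cap, so traveler pays $4000 − $1415.40 = $2584.60.

$2584.60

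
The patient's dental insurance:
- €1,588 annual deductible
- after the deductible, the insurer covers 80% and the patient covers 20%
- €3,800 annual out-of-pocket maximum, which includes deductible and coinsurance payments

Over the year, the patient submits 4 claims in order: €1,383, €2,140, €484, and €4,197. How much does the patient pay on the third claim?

Bill 1, €1,383: all of it applies to the deductible. Patient owes €1,383 (running OOP €1,383).
Bill 2, €2,140: €205 finishes the deductible; €1,935 goes to coinsurance; patient's 20% is €387. Cost to patient: €592. OOP to date €1,975.
Bill 3, €484: deductible met; 20% of €484 = €96.80. Cost to patient: €96.80. OOP to date €2,071.80.

€96.80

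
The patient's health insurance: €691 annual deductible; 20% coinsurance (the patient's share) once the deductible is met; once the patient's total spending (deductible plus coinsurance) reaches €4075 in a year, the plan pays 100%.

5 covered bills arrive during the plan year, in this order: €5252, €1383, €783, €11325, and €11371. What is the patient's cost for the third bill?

€156.60

#1 (€5252): €691 finishes the deductible; €4561 goes to coinsurance; patient's 20% is €912.20. Patient pays €1603.20; OOP now €1603.20.
#2 (€1383): 20% coinsurance on €1383 = €276.60. Patient pays €276.60; OOP now €1879.80.
#3 (€783): deductible met; 20% of €783 = €156.60. Patient owes €156.60 (running OOP €2036.40).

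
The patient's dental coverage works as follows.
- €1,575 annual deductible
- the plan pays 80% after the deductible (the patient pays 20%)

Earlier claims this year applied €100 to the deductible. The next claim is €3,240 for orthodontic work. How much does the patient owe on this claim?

€1,828

€100 of the €1,575 deductible is already met, leaving €1,475.
After the €1,475 deductible portion, €3,240 − €1,475 = €1,765 is subject to coinsurance.
Coinsurance: €1,765 × 20% = €353.
Patient responsibility: €1,475 + €353 = €1,828.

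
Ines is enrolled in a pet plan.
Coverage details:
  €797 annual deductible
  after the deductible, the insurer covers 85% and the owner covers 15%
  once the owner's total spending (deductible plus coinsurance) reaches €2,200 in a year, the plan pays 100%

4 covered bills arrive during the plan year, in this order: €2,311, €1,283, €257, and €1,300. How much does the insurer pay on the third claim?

Claim 1 (€2,311): deductible takes €797, €1,514 remains; 15% of €1,514 = €227.10. Owner pays €1,024.10; OOP now €1,024.10. Insurer: €2,311 − €1,024.10 = €1,286.90.
Claim 2 (€1,283): deductible met; 15% of €1,283 = €192.45. Owner owes €192.45 (running OOP €1,216.55). Insurer: €1,283 − €192.45 = €1,090.55.
Claim 3 (€257): deductible already satisfied, so owner's share is 15% × €257 = €38.55. Owner pays €38.55; OOP now €1,255.10. Insurer: €257 − €38.55 = €218.45.

€218.45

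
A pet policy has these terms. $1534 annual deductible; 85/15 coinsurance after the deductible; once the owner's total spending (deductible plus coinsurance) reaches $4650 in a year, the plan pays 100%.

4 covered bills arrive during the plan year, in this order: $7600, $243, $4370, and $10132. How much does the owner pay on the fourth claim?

Claim 1 — $7600: $1534 finishes the deductible; $6066 goes to coinsurance; owner's 15% is $909.90. Cost to owner: $2443.90. OOP to date $2443.90.
Claim 2 — $243: deductible met; 15% of $243 = $36.45. Owner owes $36.45 (running OOP $2480.35).
Claim 3 — $4370: deductible already satisfied, so owner's share is 15% × $4370 = $655.50. Owner owes $655.50 (running OOP $3135.85).
Claim 4 — $10132: 15% coinsurance on $10132 = $1519.80. Adding that to $3135.85 gives $4655.65, past the $4650 cap; owner pays only $4650 − $3135.85 = $1514.15.

$1514.15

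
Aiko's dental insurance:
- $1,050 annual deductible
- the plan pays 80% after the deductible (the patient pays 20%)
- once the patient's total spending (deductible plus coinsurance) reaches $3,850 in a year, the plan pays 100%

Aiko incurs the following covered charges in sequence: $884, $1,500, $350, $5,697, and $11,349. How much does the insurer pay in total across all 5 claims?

Claim 1 — $884: entire amount goes to the deductible. Cost to patient: $884. OOP to date $884. Plan pays $884 − $884 = $0.
Claim 2 — $1,500: deductible takes $166, $1,334 remains; patient's 20% is $266.80. Cost to patient: $432.80. OOP to date $1,316.80. Insurer: $1,500 − $432.80 = $1,067.20.
Claim 3 — $350: deductible already satisfied, so patient's share is 20% × $350 = $70. Patient owes $70 (running OOP $1,386.80). Insurer: $350 − $70 = $280.
Claim 4 — $5,697: deductible already satisfied, so patient's share is 20% × $5,697 = $1,139.40. Patient pays $1,139.40; OOP now $2,526.20. Insurer: $5,697 − $1,139.40 = $4,557.60.
Claim 5 — $11,349: 20% coinsurance on $11,349 = $2,269.80. Adding that to $2,526.20 gives $4,796, past the $3,850 cap; patient pays only $3,850 − $2,526.20 = $1,323.80. Insurer: $11,349 − $1,323.80 = $10,025.20.
Insurer total = bills − patient's total = $19,780 − $3,850 = $15,930.

$15,930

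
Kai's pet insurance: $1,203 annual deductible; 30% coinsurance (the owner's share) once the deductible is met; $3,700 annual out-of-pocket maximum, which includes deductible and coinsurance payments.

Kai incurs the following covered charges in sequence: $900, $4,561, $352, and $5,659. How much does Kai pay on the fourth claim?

$1,114

Claim 1 — $900: all of it applies to the deductible. Cost to owner: $900. OOP to date $900.
Claim 2 — $4,561: deductible takes $303, $4,258 remains; owner's 30% is $1,277.40. Cost to owner: $1,580.40. OOP to date $2,480.40.
Claim 3 — $352: deductible already satisfied, so owner's share is 30% × $352 = $105.60. Cost to owner: $105.60. OOP to date $2,586.
Claim 4 — $5,659: deductible already satisfied, so owner's share is 30% × $5,659 = $1,697.70. Adding that to $2,586 gives $4,283.70, past the $3,700 cap; owner pays only $3,700 − $2,586 = $1,114.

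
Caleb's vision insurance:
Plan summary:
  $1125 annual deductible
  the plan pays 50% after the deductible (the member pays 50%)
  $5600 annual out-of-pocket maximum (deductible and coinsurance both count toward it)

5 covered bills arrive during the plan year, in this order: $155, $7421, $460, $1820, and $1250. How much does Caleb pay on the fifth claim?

Claim 1 ($155): fully absorbed by the deductible. Member pays $155; OOP now $155.
Claim 2 ($7421): deductible takes $970, $6451 remains; coinsurance $6451 × 50% = $3225.50. Cost to member: $4195.50. OOP to date $4350.50.
Claim 3 ($460): deductible met; 50% of $460 = $230. Member owes $230 (running OOP $4580.50).
Claim 4 ($1820): 50% coinsurance on $1820 = $910. Cost to member: $910. OOP to date $5490.50.
Claim 5 ($1250): deductible already satisfied, so member's share is 50% × $1250 = $625. That would push OOP to $6115.50, over the $5600 cap, so member pays $5600 − $5490.50 = $109.50.

$109.50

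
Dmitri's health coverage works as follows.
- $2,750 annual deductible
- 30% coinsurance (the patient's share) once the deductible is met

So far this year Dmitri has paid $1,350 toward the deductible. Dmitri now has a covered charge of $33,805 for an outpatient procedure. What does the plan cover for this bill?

$1,350 of the $2,750 deductible is already met, leaving $1,400.
The remaining $32,405 (= $33,805 − $1,400) moves to coinsurance.
30% of $32,405 = $9,721.50 falls to the patient.
So the patient owes $1,400 + $9,721.50 = $11,121.50.
Insurer pays the balance: $33,805 − $11,121.50 = $22,683.50.

$22,683.50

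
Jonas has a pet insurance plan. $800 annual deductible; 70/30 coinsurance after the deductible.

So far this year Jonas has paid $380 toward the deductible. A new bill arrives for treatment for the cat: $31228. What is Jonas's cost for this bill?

$380 of the $800 deductible is already met, leaving $420.
That leaves $31228 − $420 = $30808 for coinsurance.
Coinsurance: $30808 × 30% = $9242.40.
Owner responsibility: $420 + $9242.40 = $9662.40.

$9662.40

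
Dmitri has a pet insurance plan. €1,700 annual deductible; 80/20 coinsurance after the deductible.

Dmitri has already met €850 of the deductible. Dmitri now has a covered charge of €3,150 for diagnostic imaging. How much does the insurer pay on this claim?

€1,840

Remaining deductible: €1,700 − €850 = €850.
After the €850 deductible portion, €3,150 − €850 = €2,300 is subject to coinsurance.
Owner's 20% share of €2,300 is €460.
That puts the owner's cost at €850 + €460 = €1,310.
The insurer covers the remainder: €3,150 − €1,310 = €1,840.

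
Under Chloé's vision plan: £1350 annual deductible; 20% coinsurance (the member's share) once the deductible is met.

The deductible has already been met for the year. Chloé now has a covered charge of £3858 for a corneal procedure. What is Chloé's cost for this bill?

£771.60

With the deductible met, the entire £3858 is subject to coinsurance.
Member's 20% share of £3858 is £771.60.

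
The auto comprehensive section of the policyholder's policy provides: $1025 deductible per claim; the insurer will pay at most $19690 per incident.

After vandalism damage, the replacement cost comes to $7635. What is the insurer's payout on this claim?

$6610

Subtract the deductible: $7635 − $1025 = $6610.
That's under the $19690 cap, so the insurer reimburses the full $6610.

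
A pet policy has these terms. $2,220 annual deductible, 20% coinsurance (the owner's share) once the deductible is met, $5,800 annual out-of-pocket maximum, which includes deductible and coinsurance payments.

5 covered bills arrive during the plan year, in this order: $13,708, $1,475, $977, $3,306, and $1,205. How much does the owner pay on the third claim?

Bill 1, $13,708: $2,220 finishes the deductible; $11,488 goes to coinsurance; 20% of $11,488 = $2,297.60. Owner owes $4,517.60 (running OOP $4,517.60).
Bill 2, $1,475: 20% coinsurance on $1,475 = $295. Owner pays $295; OOP now $4,812.60.
Bill 3, $977: deductible met; 20% of $977 = $195.40. Owner owes $195.40 (running OOP $5,008).

$195.40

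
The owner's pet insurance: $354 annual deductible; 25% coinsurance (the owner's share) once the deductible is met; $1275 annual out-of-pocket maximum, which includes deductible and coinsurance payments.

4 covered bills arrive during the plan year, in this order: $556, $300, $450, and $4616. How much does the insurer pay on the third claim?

$337.50

#1 ($556): $354 finishes the deductible; $202 goes to coinsurance; owner's 25% is $50.50. Cost to owner: $404.50. OOP to date $404.50. Plan pays $556 − $404.50 = $151.50.
#2 ($300): 25% coinsurance on $300 = $75. Cost to owner: $75. OOP to date $479.50. Plan pays $300 − $75 = $225.
#3 ($450): deductible already satisfied, so owner's share is 25% × $450 = $112.50. Owner owes $112.50 (running OOP $592). Plan pays $450 − $112.50 = $337.50.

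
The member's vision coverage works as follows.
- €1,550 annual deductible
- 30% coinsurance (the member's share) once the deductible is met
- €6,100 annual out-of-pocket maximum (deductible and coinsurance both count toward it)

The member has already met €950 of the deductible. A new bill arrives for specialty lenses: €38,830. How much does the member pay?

Remaining deductible: €1,550 − €950 = €600.
After the €600 deductible portion, €38,830 − €600 = €38,230 is subject to coinsurance.
Coinsurance: €38,230 × 30% = €11,469.
That puts the member's cost at €600 + €11,469 = €12,069 before any cap.
Adding €12,069 to the €950 already spent would give €13,019, which exceeds the €6,100 cap; the member pays just €6,100 − €950 = €5,150.

€5,150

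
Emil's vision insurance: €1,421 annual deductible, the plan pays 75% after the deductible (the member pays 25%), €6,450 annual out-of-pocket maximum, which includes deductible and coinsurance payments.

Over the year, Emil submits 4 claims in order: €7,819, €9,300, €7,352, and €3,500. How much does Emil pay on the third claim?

€1,104.50

Bill 1, €7,819: €1,421 finishes the deductible; €6,398 goes to coinsurance; member's 25% is €1,599.50. Cost to member: €3,020.50. OOP to date €3,020.50.
Bill 2, €9,300: 25% coinsurance on €9,300 = €2,325. Cost to member: €2,325. OOP to date €5,345.50.
Bill 3, €7,352: deductible already satisfied, so member's share is 25% × €7,352 = €1,838. OOP would hit €7,183.50 > €6,450, so the cap limits the member to €6,450 − €5,345.50 = €1,104.50.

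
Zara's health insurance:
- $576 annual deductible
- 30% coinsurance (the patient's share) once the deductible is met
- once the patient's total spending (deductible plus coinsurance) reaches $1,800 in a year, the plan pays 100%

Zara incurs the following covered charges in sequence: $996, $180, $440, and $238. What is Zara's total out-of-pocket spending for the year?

$959.40

#1 ($996): $576 finishes the deductible; $420 goes to coinsurance; patient's 30% is $126. Cost to patient: $702. OOP to date $702.
#2 ($180): deductible already satisfied, so patient's share is 30% × $180 = $54. Patient pays $54; OOP now $756.
#3 ($440): 30% coinsurance on $440 = $132. Patient pays $132; OOP now $888.
#4 ($238): deductible already satisfied, so patient's share is 30% × $238 = $71.40. Patient owes $71.40 (running OOP $959.40).
Total paid by the patient: $702 + $54 + $132 + $71.40 = $959.40.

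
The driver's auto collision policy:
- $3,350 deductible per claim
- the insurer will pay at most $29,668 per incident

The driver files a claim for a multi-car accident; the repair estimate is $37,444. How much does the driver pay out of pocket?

$7,776

After the deductible, $37,444 − $3,350 = $34,094 remains.
The $29,668 per-incident cap binds; insurer pays $29,668.
Driver's share is the uncovered remainder: $37,444 − $29,668 = $7,776.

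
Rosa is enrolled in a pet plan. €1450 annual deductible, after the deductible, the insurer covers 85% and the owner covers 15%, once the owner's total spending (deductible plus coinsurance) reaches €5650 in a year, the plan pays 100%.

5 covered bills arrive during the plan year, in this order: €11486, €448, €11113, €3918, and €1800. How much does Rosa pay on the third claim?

€1666.95

Bill 1, €11486: €1450 to deductible, leaving €10036; 15% of €10036 = €1505.40. Owner owes €2955.40 (running OOP €2955.40).
Bill 2, €448: 15% coinsurance on €448 = €67.20. Owner owes €67.20 (running OOP €3022.60).
Bill 3, €11113: deductible already satisfied, so owner's share is 15% × €11113 = €1666.95. Owner pays €1666.95; OOP now €4689.55.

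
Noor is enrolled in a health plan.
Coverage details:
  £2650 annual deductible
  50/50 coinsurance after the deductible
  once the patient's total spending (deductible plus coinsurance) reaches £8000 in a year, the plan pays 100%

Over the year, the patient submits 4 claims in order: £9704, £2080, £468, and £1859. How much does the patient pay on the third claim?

£234

#1 (£9704): £2650 finishes the deductible; £7054 goes to coinsurance; 50% of £7054 = £3527. Patient pays £6177; OOP now £6177.
#2 (£2080): 50% coinsurance on £2080 = £1040. Patient pays £1040; OOP now £7217.
#3 (£468): deductible met; 50% of £468 = £234. Cost to patient: £234. OOP to date £7451.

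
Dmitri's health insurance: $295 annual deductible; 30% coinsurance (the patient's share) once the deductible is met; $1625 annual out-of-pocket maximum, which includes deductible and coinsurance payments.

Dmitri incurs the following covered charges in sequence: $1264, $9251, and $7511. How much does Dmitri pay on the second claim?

#1 ($1264): $295 to deductible, leaving $969; 30% of $969 = $290.70. Cost to patient: $585.70. OOP to date $585.70.
#2 ($9251): deductible met; 30% of $9251 = $2775.30. That would push OOP to $3361, over the $1625 cap, so patient pays $1625 − $585.70 = $1039.30.

$1039.30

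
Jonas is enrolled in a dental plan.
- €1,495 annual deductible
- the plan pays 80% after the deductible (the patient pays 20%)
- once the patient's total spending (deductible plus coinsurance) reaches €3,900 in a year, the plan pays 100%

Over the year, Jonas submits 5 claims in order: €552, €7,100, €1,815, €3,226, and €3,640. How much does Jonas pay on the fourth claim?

Claim 1 — €552: all of it applies to the deductible. Patient owes €552 (running OOP €552).
Claim 2 — €7,100: deductible takes €943, €6,157 remains; 20% of €6,157 = €1,231.40. Cost to patient: €2,174.40. OOP to date €2,726.40.
Claim 3 — €1,815: deductible already satisfied, so patient's share is 20% × €1,815 = €363. Patient pays €363; OOP now €3,089.40.
Claim 4 — €3,226: deductible already satisfied, so patient's share is 20% × €3,226 = €645.20. Patient pays €645.20; OOP now €3,734.60.

€645.20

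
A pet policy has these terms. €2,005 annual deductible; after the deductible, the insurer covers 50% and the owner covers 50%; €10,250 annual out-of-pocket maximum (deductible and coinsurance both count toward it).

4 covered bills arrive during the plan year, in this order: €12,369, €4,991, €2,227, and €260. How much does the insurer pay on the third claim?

Claim 1 (€12,369): €2,005 to deductible, leaving €10,364; 50% of €10,364 = €5,182. Owner pays €7,187; OOP now €7,187. Insurer: €12,369 − €7,187 = €5,182.
Claim 2 (€4,991): deductible already satisfied, so owner's share is 50% × €4,991 = €2,495.50. Cost to owner: €2,495.50. OOP to date €9,682.50. Plan pays €4,991 − €2,495.50 = €2,495.50.
Claim 3 (€2,227): deductible already satisfied, so owner's share is 50% × €2,227 = €1,113.50. Adding that to €9,682.50 gives €10,796, past the €10,250 cap; owner pays only €10,250 − €9,682.50 = €567.50. Insurer: €2,227 − €567.50 = €1,659.50.

€1,659.50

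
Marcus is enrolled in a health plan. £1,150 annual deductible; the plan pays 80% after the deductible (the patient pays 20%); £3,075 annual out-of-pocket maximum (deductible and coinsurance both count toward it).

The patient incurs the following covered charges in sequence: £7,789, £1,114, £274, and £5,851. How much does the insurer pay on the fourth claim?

£5,531.40

Bill 1, £7,789: £1,150 finishes the deductible; £6,639 goes to coinsurance; 20% of £6,639 = £1,327.80. Patient owes £2,477.80 (running OOP £2,477.80). Insurer: £7,789 − £2,477.80 = £5,311.20.
Bill 2, £1,114: 20% coinsurance on £1,114 = £222.80. Patient pays £222.80; OOP now £2,700.60. Insurer: £1,114 − £222.80 = £891.20.
Bill 3, £274: deductible already satisfied, so patient's share is 20% × £274 = £54.80. Cost to patient: £54.80. OOP to date £2,755.40. Plan pays £274 − £54.80 = £219.20.
Bill 4, £5,851: 20% coinsurance on £5,851 = £1,170.20. Adding that to £2,755.40 gives £3,925.60, past the £3,075 cap; patient pays only £3,075 − £2,755.40 = £319.60. Plan pays £5,851 − £319.60 = £5,531.40.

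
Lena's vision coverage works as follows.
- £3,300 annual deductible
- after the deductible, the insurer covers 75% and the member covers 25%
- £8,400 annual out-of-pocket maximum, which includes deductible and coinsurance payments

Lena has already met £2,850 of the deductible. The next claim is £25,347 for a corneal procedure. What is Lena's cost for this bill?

£2,850 of the £3,300 deductible is already met, leaving £450.
The remaining £24,897 (= £25,347 − £450) moves to coinsurance.
Member's 25% share of £24,897 is £6,224.25.
Member responsibility before any cap: £450 + £6,224.25 = £6,674.25.
Year-to-date out-of-pocket would reach £2,850 + £6,674.25 = £9,524.25, above the £8,400 maximum, so the member pays only £8,400 − £2,850 = £5,550.

£5,550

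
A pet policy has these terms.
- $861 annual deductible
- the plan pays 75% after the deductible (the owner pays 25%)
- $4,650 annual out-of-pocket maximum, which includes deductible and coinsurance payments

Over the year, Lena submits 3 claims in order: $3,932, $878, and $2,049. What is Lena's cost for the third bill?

Claim 1 — $3,932: $861 to deductible, leaving $3,071; 25% of $3,071 = $767.75. Owner owes $1,628.75 (running OOP $1,628.75).
Claim 2 — $878: 25% coinsurance on $878 = $219.50. Cost to owner: $219.50. OOP to date $1,848.25.
Claim 3 — $2,049: deductible met; 25% of $2,049 = $512.25. Owner owes $512.25 (running OOP $2,360.50).

$512.25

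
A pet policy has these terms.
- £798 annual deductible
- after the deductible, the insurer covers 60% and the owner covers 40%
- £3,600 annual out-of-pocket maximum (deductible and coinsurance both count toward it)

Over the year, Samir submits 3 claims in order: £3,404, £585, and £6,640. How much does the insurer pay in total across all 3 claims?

£7,029

Claim 1 (£3,404): £798 finishes the deductible; £2,606 goes to coinsurance; coinsurance £2,606 × 40% = £1,042.40. Cost to owner: £1,840.40. OOP to date £1,840.40. Plan pays £3,404 − £1,840.40 = £1,563.60.
Claim 2 (£585): 40% coinsurance on £585 = £234. Owner pays £234; OOP now £2,074.40. Insurer: £585 − £234 = £351.
Claim 3 (£6,640): 40% coinsurance on £6,640 = £2,656. That would push OOP to £4,730.40, over the £3,600 cap, so owner pays £3,600 − £2,074.40 = £1,525.60. Insurer: £6,640 − £1,525.60 = £5,114.40.
Insurer total = bills − owner's total = £10,629 − £3,600 = £7,029.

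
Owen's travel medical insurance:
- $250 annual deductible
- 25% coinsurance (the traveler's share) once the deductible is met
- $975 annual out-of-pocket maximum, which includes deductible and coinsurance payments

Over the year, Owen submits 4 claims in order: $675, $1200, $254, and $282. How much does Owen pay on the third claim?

$63.50

Claim 1 — $675: $250 finishes the deductible; $425 goes to coinsurance; coinsurance $425 × 25% = $106.25. Traveler owes $356.25 (running OOP $356.25).
Claim 2 — $1200: 25% coinsurance on $1200 = $300. Traveler pays $300; OOP now $656.25.
Claim 3 — $254: deductible met; 25% of $254 = $63.50. Traveler pays $63.50; OOP now $719.75.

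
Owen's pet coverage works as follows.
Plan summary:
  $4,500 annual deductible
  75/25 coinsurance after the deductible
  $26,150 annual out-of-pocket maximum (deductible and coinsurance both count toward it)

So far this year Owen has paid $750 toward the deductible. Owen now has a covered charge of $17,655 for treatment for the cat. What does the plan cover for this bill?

$10,428.75

Deductible still to meet: $4,500 − $750 = $3,750.
After the $3,750 deductible portion, $17,655 − $3,750 = $13,905 is subject to coinsurance.
Coinsurance: $13,905 × 25% = $3,476.25.
That puts the owner's cost at $3,750 + $3,476.25 = $7,226.25 before any cap.
Year-to-date out-of-pocket becomes $750 + $7,226.25 = $7,976.25, still under the $26,150 maximum, so no cap applies.
The plan picks up $17,655 − $7,226.25 = $10,428.75.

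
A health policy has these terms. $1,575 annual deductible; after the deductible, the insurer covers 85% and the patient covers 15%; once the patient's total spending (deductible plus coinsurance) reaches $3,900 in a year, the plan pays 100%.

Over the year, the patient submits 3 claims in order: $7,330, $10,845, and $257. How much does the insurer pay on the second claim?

Claim 1 — $7,330: $1,575 finishes the deductible; $5,755 goes to coinsurance; 15% of $5,755 = $863.25. Cost to patient: $2,438.25. OOP to date $2,438.25. Plan pays $7,330 − $2,438.25 = $4,891.75.
Claim 2 — $10,845: 15% coinsurance on $10,845 = $1,626.75. That would push OOP to $4,065, over the $3,900 cap, so patient pays $3,900 − $2,438.25 = $1,461.75. Insurer: $10,845 − $1,461.75 = $9,383.25.

$9,383.25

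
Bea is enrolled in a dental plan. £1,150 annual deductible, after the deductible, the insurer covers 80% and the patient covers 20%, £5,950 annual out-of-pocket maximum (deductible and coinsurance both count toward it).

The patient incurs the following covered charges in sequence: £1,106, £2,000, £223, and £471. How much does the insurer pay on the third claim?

Bill 1, £1,106: fully absorbed by the deductible. Patient owes £1,106 (running OOP £1,106). Plan pays £1,106 − £1,106 = £0.
Bill 2, £2,000: £44 to deductible, leaving £1,956; 20% of £1,956 = £391.20. Patient pays £435.20; OOP now £1,541.20. Insurer: £2,000 − £435.20 = £1,564.80.
Bill 3, £223: deductible met; 20% of £223 = £44.60. Patient pays £44.60; OOP now £1,585.80. Insurer: £223 − £44.60 = £178.40.

£178.40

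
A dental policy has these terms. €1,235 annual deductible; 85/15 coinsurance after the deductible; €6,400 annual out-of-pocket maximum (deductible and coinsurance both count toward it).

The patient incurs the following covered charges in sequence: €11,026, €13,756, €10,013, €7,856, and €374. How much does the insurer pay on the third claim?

Claim 1 (€11,026): €1,235 to deductible, leaving €9,791; patient's 15% is €1,468.65. Patient pays €2,703.65; OOP now €2,703.65. Plan pays €11,026 − €2,703.65 = €8,322.35.
Claim 2 (€13,756): deductible already satisfied, so patient's share is 15% × €13,756 = €2,063.40. Patient owes €2,063.40 (running OOP €4,767.05). Plan pays €13,756 − €2,063.40 = €11,692.60.
Claim 3 (€10,013): 15% coinsurance on €10,013 = €1,501.95. Patient pays €1,501.95; OOP now €6,269. Insurer: €10,013 − €1,501.95 = €8,511.05.

€8,511.05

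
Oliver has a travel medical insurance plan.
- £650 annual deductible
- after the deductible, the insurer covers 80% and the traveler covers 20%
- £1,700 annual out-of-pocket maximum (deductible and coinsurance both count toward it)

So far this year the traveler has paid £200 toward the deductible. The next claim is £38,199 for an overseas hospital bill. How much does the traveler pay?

£1,500

Remaining deductible: £650 − £200 = £450.
That leaves £38,199 − £450 = £37,749 for coinsurance.
20% of £37,749 = £7,549.80 falls to the traveler.
That puts the traveler's cost at £450 + £7,549.80 = £7,999.80 before any cap.
Year-to-date out-of-pocket would reach £200 + £7,999.80 = £8,199.80, above the £1,700 maximum, so the traveler pays only £1,700 − £200 = £1,500.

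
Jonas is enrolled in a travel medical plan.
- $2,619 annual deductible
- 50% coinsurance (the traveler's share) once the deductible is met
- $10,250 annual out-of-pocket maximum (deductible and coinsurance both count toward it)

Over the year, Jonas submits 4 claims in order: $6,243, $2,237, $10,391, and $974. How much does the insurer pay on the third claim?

$5,690.50

Claim 1 — $6,243: $2,619 finishes the deductible; $3,624 goes to coinsurance; 50% of $3,624 = $1,812. Cost to traveler: $4,431. OOP to date $4,431. Insurer: $6,243 − $4,431 = $1,812.
Claim 2 — $2,237: deductible already satisfied, so traveler's share is 50% × $2,237 = $1,118.50. Traveler owes $1,118.50 (running OOP $5,549.50). Plan pays $2,237 − $1,118.50 = $1,118.50.
Claim 3 — $10,391: deductible met; 50% of $10,391 = $5,195.50. OOP would hit $10,745 > $10,250, so the cap limits the traveler to $10,250 − $5,549.50 = $4,700.50. Plan pays $10,391 − $4,700.50 = $5,690.50.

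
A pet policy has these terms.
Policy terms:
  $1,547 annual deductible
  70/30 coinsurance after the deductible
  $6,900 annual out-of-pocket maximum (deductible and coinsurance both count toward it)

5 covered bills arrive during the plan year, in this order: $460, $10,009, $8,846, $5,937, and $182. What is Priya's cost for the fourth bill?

Bill 1, $460: entire amount goes to the deductible. Owner owes $460 (running OOP $460).
Bill 2, $10,009: $1,087 finishes the deductible; $8,922 goes to coinsurance; coinsurance $8,922 × 30% = $2,676.60. Owner pays $3,763.60; OOP now $4,223.60.
Bill 3, $8,846: 30% coinsurance on $8,846 = $2,653.80. Owner owes $2,653.80 (running OOP $6,877.40).
Bill 4, $5,937: 30% coinsurance on $5,937 = $1,781.10. That would push OOP to $8,658.50, over the $6,900 cap, so owner pays $6,900 − $6,877.40 = $22.60.

$22.60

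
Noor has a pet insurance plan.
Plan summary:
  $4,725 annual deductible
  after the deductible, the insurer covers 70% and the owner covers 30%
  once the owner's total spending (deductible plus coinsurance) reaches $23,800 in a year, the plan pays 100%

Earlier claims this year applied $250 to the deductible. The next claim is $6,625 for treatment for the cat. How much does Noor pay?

$5,120

Deductible still to meet: $4,725 − $250 = $4,475.
The remaining $2,150 (= $6,625 − $4,475) moves to coinsurance.
Coinsurance: $2,150 × 30% = $645.
Owner responsibility before any cap: $4,475 + $645 = $5,120.
Year-to-date out-of-pocket becomes $250 + $5,120 = $5,370, still under the $23,800 maximum, so no cap applies.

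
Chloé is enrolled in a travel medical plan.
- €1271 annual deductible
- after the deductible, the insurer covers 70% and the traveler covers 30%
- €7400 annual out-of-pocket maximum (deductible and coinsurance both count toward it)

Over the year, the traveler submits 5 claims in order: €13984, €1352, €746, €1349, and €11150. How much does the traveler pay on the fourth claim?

#1 (€13984): deductible takes €1271, €12713 remains; traveler's 30% is €3813.90. Traveler owes €5084.90 (running OOP €5084.90).
#2 (€1352): 30% coinsurance on €1352 = €405.60. Traveler pays €405.60; OOP now €5490.50.
#3 (€746): deductible already satisfied, so traveler's share is 30% × €746 = €223.80. Traveler pays €223.80; OOP now €5714.30.
#4 (€1349): deductible already satisfied, so traveler's share is 30% × €1349 = €404.70. Traveler pays €404.70; OOP now €6119.

€404.70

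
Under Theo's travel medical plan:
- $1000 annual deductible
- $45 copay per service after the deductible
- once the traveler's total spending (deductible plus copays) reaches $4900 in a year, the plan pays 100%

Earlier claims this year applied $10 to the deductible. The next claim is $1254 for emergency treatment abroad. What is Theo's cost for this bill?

$10 of the $1000 deductible is already met, leaving $990.
That leaves $1254 − $990 = $264 for the copay.
Copay on this service: $45.
That puts the traveler's cost at $990 + $45 = $1035 before any cap.
Total out-of-pocket so far would be $10 + $1035 = $1045, below the $4900 cap — no reduction.

$1035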